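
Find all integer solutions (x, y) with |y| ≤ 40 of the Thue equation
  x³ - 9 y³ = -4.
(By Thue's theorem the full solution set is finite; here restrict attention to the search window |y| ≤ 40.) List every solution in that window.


The equation is x³ - 9y³ = -4. For fixed y, x³ = 9·y³ − 4, so a solution requires the RHS to be a perfect cube.
Strategy: iterate y from -40 to 40, compute RHS = 9·y³ − 4, and check whether it is a (positive or negative) perfect cube.
Check small values of y:
  y = 0: RHS = -4 is not a perfect cube.
  y = 1: RHS = 5 is not a perfect cube.
  y = -1: RHS = -13 is not a perfect cube.
  y = 2: RHS = 68 is not a perfect cube.
  y = -2: RHS = -76 is not a perfect cube.
  y = 3: RHS = 239 is not a perfect cube.
  y = -3: RHS = -247 is not a perfect cube.
Continuing the search up to |y| = 40 finds no solutions either.
No (x, y) in the scanned range satisfies the equation.

No integer solutions with |y| ≤ 40.


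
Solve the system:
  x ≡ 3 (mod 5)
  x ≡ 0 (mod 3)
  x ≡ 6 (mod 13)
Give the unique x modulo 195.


Moduli 5, 3, 13 are pairwise coprime; by CRT there is a unique solution modulo M = 5 · 3 · 13 = 195.
Solve pairwise, accumulating the modulus:
  Start with x ≡ 3 (mod 5).
  Combine with x ≡ 0 (mod 3): since gcd(5, 3) = 1, we get a unique residue mod 15.
    Write x = 3 + 5·t and substitute into x ≡ 0 (mod 3): 5·t ≡ 0 − 3 = -3 (mod 3).
    Reduce coefficients mod 3: 2·t ≡ 0 (mod 3).
    The inverse of 2 mod 3 is 2 (since 2·2 = 4 = 1·3 + 1), so t ≡ 2·0 = 0 ≡ 0 (mod 3).
    Then x = 3 + 5·0 = 3, valid modulo lcm(5, 3) = 15: x ≡ 3 (mod 15).
  Combine with x ≡ 6 (mod 13): since gcd(15, 13) = 1, we get a unique residue mod 195.
    Write x = 3 + 15·t and substitute into x ≡ 6 (mod 13): 15·t ≡ 6 − 3 = 3 (mod 13).
    Reduce coefficients mod 13: 2·t ≡ 3 (mod 13).
    The inverse of 2 mod 13 is 7 (since 2·7 = 14 = 1·13 + 1), so t ≡ 7·3 = 21 ≡ 8 (mod 13).
    Then x = 3 + 15·8 = 123, valid modulo lcm(15, 13) = 195: x ≡ 123 (mod 195).
Verify: 123 mod 5 = 3 ✓, 123 mod 3 = 0 ✓, 123 mod 13 = 6 ✓.

x ≡ 123 (mod 195).


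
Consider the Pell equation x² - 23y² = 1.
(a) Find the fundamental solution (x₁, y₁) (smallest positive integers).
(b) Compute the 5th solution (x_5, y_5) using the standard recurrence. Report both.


Step 1: Find the fundamental solution (x₁, y₁) of x² - 23y² = 1.
  Expand √23 as a continued fraction. a₀ = ⌊√23⌋ = 4; iterate m_{k+1} = d_k·a_k − m_k, d_{k+1} = (23 − m_{k+1}²)/d_k, a_{k+1} = ⌊(a₀ + m_{k+1})/d_{k+1}⌋ (starting m₀ = 0, d₀ = 1), with convergents p_k = a_k·p_{k-1} + p_{k-2}, q_k = a_k·q_{k-1} + q_{k-2} (p₋₁ = 1, q₋₁ = 0):
  k = 0: a₀ = 4; p₀/q₀ = 4/1; p₀² − 23·q₀² = 16 − 23 = -7.
  k = 1: m = 4, d = 7, a = ⌊(4 + 4)/7⌋ = 1; p/q = (1·4 + 1)/(1·1 + 0) = 5/1; p² − 23·q² = 25 − 23 = 2.
  k = 2: m = 3, d = 2, a = ⌊(4 + 3)/2⌋ = 3; p/q = (3·5 + 4)/(3·1 + 1) = 19/4; p² − 23·q² = 361 − 368 = -7.
  k = 3: m = 3, d = 7, a = ⌊(4 + 3)/7⌋ = 1; p/q = (1·19 + 5)/(1·4 + 1) = 24/5; p² − 23·q² = 576 − 575 = 1.
  The first convergent with p² − 23·q² = 1 gives the fundamental solution (x₁, y₁) = (24, 5).
Step 2: Apply the recurrence (x_{n+1}, y_{n+1}) = (x₁x_n + 23y₁y_n, x₁y_n + y₁x_n) repeatedly.
  From (x_1, y_1) = (24, 5): x_2 = 24·24 + 23·5·5 = 1151; y_2 = 24·5 + 5·24 = 240.
  From (x_2, y_2) = (1151, 240): x_3 = 24·1151 + 23·5·240 = 55224; y_3 = 24·240 + 5·1151 = 11515.
  From (x_3, y_3) = (55224, 11515): x_4 = 24·55224 + 23·5·11515 = 2649601; y_4 = 24·11515 + 5·55224 = 552480.
  From (x_4, y_4) = (2649601, 552480): x_5 = 24·2649601 + 23·5·552480 = 127125624; y_5 = 24·552480 + 5·2649601 = 26507525.
Step 3: Verify x_5² - 23·y_5² = 16160924277389376 - 16160924277389375 = 1 (should be 1). ✓

(x_1, y_1) = (24, 5); (x_5, y_5) = (127125624, 26507525).


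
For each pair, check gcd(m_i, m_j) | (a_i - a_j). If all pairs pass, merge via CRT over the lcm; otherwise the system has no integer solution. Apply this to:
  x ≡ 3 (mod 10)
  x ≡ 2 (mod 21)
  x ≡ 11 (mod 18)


Moduli 10, 21, 18 are not pairwise coprime, so CRT works modulo lcm(m_i) when all pairwise compatibility conditions hold.
Pairwise compatibility: gcd(m_i, m_j) must divide a_i - a_j for every pair.
Merge one congruence at a time:
  Start: x ≡ 3 (mod 10).
  Combine with x ≡ 2 (mod 21): gcd(10, 21) = 1; 2 - 3 = -1, which IS divisible by 1, so compatible.
    Write x = 3 + 10·t and substitute into x ≡ 2 (mod 21): 10·t ≡ 2 − 3 = -1 (mod 21).
    Reduce coefficients mod 21: 10·t ≡ 20 (mod 21).
    The inverse of 10 mod 21 is 19 (since 10·19 = 190 = 9·21 + 1), so t ≡ 19·20 = 380 ≡ 2 (mod 21).
    Then x = 3 + 10·2 = 23, valid modulo lcm(10, 21) = 210: x ≡ 23 (mod 210).
  Combine with x ≡ 11 (mod 18): gcd(210, 18) = 6; 11 - 23 = -12, which IS divisible by 6, so compatible.
    Write x = 23 + 210·t and substitute into x ≡ 11 (mod 18): 210·t ≡ 11 − 23 = -12 (mod 18).
    Divide the congruence (and modulus) by g = 6: 35·t ≡ -2 (mod 3).
    Reduce coefficients mod 3: 2·t ≡ 1 (mod 3).
    The inverse of 2 mod 3 is 2 (since 2·2 = 4 = 1·3 + 1), so t ≡ 2·1 = 2 ≡ 2 (mod 3).
    Then x = 23 + 210·2 = 443, valid modulo lcm(210, 18) = 630: x ≡ 443 (mod 630).
Verify: 443 mod 10 = 3, 443 mod 21 = 2, 443 mod 18 = 11.

x ≡ 443 (mod 630).


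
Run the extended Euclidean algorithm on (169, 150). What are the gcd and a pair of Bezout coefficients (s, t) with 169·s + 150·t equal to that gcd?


Euclidean algorithm on (169, 150) — divide until remainder is 0:
  169 = 1 · 150 + 19
  150 = 7 · 19 + 17
  19 = 1 · 17 + 2
  17 = 8 · 2 + 1
  2 = 2 · 1 + 0
gcd(169, 150) = 1.
Track Bezout coefficients alongside the remainders: start with r₀ = 169 = a·1 + b·0 (s = 1, t = 0) and r₁ = 150 = a·0 + b·1 (s = 0, t = 1); each new remainder r_{k+1} = r_{k-1} − q_k·r_k inherits s_{k+1} = s_{k-1} − q_k·s_k, t_{k+1} = t_{k-1} − q_k·t_k, so r_k = a·s_k + b·t_k at every step:
  q = 1: r = 19, s = 1 − 1·0 = 1, t = 0 − 1·1 = -1  (check: 169·1 + 150·(-1) = 19)
  q = 7: r = 17, s = 0 − 7·1 = -7, t = 1 − 7·(-1) = 8  (check: 169·(-7) + 150·8 = 17)
  q = 1: r = 2, s = 1 − 1·(-7) = 8, t = -1 − 1·8 = -9  (check: 169·8 + 150·(-9) = 2)
  q = 8: r = 1, s = -7 − 8·8 = -71, t = 8 − 8·(-9) = 80  (check: 169·(-71) + 150·80 = 1)
The row with r = 1 (the gcd) gives the Bezout coefficients s = -71, t = 80.
Result: 169 · (-71) + 150 · (80) = 1.

gcd(169, 150) = 1; s = -71, t = 80 (check: 169·(-71) + 150·80 = 1).


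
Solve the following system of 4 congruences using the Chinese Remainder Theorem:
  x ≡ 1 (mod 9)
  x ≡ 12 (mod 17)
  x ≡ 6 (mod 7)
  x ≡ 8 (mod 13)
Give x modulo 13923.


Product of moduli M = 9 · 17 · 7 · 13 = 13923.
Merge one congruence at a time:
  Start: x ≡ 1 (mod 9).
  Combine with x ≡ 12 (mod 17); new modulus lcm = 153.
    Write x = 1 + 9·t and substitute into x ≡ 12 (mod 17): 9·t ≡ 12 − 1 = 11 (mod 17).
    The inverse of 9 mod 17 is 2 (since 9·2 = 18 = 1·17 + 1), so t ≡ 2·11 = 22 ≡ 5 (mod 17).
    Then x = 1 + 9·5 = 46, valid modulo lcm(9, 17) = 153: x ≡ 46 (mod 153).
  Combine with x ≡ 6 (mod 7); new modulus lcm = 1071.
    Write x = 46 + 153·t and substitute into x ≡ 6 (mod 7): 153·t ≡ 6 − 46 = -40 (mod 7).
    Reduce coefficients mod 7: 6·t ≡ 2 (mod 7).
    The inverse of 6 mod 7 is 6 (since 6·6 = 36 = 5·7 + 1), so t ≡ 6·2 = 12 ≡ 5 (mod 7).
    Then x = 46 + 153·5 = 811, valid modulo lcm(153, 7) = 1071: x ≡ 811 (mod 1071).
  Combine with x ≡ 8 (mod 13); new modulus lcm = 13923.
    Write x = 811 + 1071·t and substitute into x ≡ 8 (mod 13): 1071·t ≡ 8 − 811 = -803 (mod 13).
    Reduce coefficients mod 13: 5·t ≡ 3 (mod 13).
    The inverse of 5 mod 13 is 8 (since 5·8 = 40 = 3·13 + 1), so t ≡ 8·3 = 24 ≡ 11 (mod 13).
    Then x = 811 + 1071·11 = 12592, valid modulo lcm(1071, 13) = 13923: x ≡ 12592 (mod 13923).
Verify against each original: 12592 mod 9 = 1, 12592 mod 17 = 12, 12592 mod 7 = 6, 12592 mod 13 = 8.

x ≡ 12592 (mod 13923).


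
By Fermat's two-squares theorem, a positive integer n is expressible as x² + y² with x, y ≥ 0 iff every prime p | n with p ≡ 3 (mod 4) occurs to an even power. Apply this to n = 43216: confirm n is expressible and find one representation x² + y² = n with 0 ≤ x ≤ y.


Step 1: Factor n = 43216 = 2^4 · 37 · 73.
Step 2: Check the mod-4 condition on each prime factor: 2 = 2 (special); 37 ≡ 1 (mod 4), exponent 1; 73 ≡ 1 (mod 4), exponent 1.
All primes ≡ 3 (mod 4) appear to even exponent (or don't appear), so by the two-squares theorem n IS expressible as a sum of two squares.
Step 3: Build a representation. Group n = k² · m with k = 4 and m = 37 · 73 = 2701 (a product of primes ≡ 1 (mod 4)); a representation of m scales to one of n via (k·x)² + (k·y)² = k²(x² + y²). Each prime p ≡ 1 (mod 4) is itself a sum of two squares; find a² by testing p − a² for a perfect square:
  37: 37 − 1² = 36 = 6² ⇒ 37 = 1² + 6².
  73: 73 − 1² = 72, 73 − 2² = 69, 73 − 3² = 64 = 8² ⇒ 73 = 3² + 8².
  Combine using the Brahmagupta–Fibonacci identity (a² + b²)(c² + d²) = (ac − bd)² + (ad + bc)² = (ac + bd)² + (ad − bc)²:
  37 · 73 = 2701: from (1² + 6²)(3² + 8²), take (1·3 − 6·8, 1·8 + 6·3) = (3 − 48, 8 + 18) = (-45, 26); dropping signs (only squares matter) gives (45, 26); check 45² + 26² = 2025 + 676 = 2701 ✓.
  Scale by k = 4: (4·45, 4·26) = (180, 104).
Step 4: Order so x ≤ y and verify: 104² + 180² = 10816 + 32400 = 43216 = n. ✓

n = 43216 = 104² + 180² (one valid representation with x ≤ y).


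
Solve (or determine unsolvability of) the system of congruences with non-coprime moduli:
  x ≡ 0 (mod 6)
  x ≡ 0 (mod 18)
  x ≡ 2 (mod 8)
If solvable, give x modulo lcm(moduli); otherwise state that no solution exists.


Moduli 6, 18, 8 are not pairwise coprime, so CRT works modulo lcm(m_i) when all pairwise compatibility conditions hold.
Pairwise compatibility: gcd(m_i, m_j) must divide a_i - a_j for every pair.
Merge one congruence at a time:
  Start: x ≡ 0 (mod 6).
  Combine with x ≡ 0 (mod 18): gcd(6, 18) = 6; 0 - 0 = 0, which IS divisible by 6, so compatible.
    Write x = 0 + 6·t and substitute into x ≡ 0 (mod 18): 6·t ≡ 0 − 0 = 0 (mod 18).
    Divide the congruence (and modulus) by g = 6: 1·t ≡ 0 (mod 3).
    So t ≡ 0 (mod 3).
    Then x = 0 + 6·0 = 0, valid modulo lcm(6, 18) = 18: x ≡ 0 (mod 18).
  Combine with x ≡ 2 (mod 8): gcd(18, 8) = 2; 2 - 0 = 2, which IS divisible by 2, so compatible.
    Write x = 0 + 18·t and substitute into x ≡ 2 (mod 8): 18·t ≡ 2 − 0 = 2 (mod 8).
    Divide the congruence (and modulus) by g = 2: 9·t ≡ 1 (mod 4).
    Reduce coefficients mod 4: 1·t ≡ 1 (mod 4).
    So t ≡ 1 (mod 4).
    Then x = 0 + 18·1 = 18, valid modulo lcm(18, 8) = 72: x ≡ 18 (mod 72).
Verify: 18 mod 6 = 0, 18 mod 18 = 0, 18 mod 8 = 2.

x ≡ 18 (mod 72).


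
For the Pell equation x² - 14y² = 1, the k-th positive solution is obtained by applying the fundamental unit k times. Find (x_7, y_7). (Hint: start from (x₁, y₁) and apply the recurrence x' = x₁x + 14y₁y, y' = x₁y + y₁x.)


Step 1: Find the fundamental solution (x₁, y₁) of x² - 14y² = 1.
  Expand √14 as a continued fraction. a₀ = ⌊√14⌋ = 3; iterate m_{k+1} = d_k·a_k − m_k, d_{k+1} = (14 − m_{k+1}²)/d_k, a_{k+1} = ⌊(a₀ + m_{k+1})/d_{k+1}⌋ (starting m₀ = 0, d₀ = 1), with convergents p_k = a_k·p_{k-1} + p_{k-2}, q_k = a_k·q_{k-1} + q_{k-2} (p₋₁ = 1, q₋₁ = 0):
  k = 0: a₀ = 3; p₀/q₀ = 3/1; p₀² − 14·q₀² = 9 − 14 = -5.
  k = 1: m = 3, d = 5, a = ⌊(3 + 3)/5⌋ = 1; p/q = (1·3 + 1)/(1·1 + 0) = 4/1; p² − 14·q² = 16 − 14 = 2.
  k = 2: m = 2, d = 2, a = ⌊(3 + 2)/2⌋ = 2; p/q = (2·4 + 3)/(2·1 + 1) = 11/3; p² − 14·q² = 121 − 126 = -5.
  k = 3: m = 2, d = 5, a = ⌊(3 + 2)/5⌋ = 1; p/q = (1·11 + 4)/(1·3 + 1) = 15/4; p² − 14·q² = 225 − 224 = 1.
  The first convergent with p² − 14·q² = 1 gives the fundamental solution (x₁, y₁) = (15, 4).
Step 2: Apply the recurrence (x_{n+1}, y_{n+1}) = (x₁x_n + 14y₁y_n, x₁y_n + y₁x_n) repeatedly.
  From (x_1, y_1) = (15, 4): x_2 = 15·15 + 14·4·4 = 449; y_2 = 15·4 + 4·15 = 120.
  From (x_2, y_2) = (449, 120): x_3 = 15·449 + 14·4·120 = 13455; y_3 = 15·120 + 4·449 = 3596.
  From (x_3, y_3) = (13455, 3596): x_4 = 15·13455 + 14·4·3596 = 403201; y_4 = 15·3596 + 4·13455 = 107760.
  From (x_4, y_4) = (403201, 107760): x_5 = 15·403201 + 14·4·107760 = 12082575; y_5 = 15·107760 + 4·403201 = 3229204.
  From (x_5, y_5) = (12082575, 3229204): x_6 = 15·12082575 + 14·4·3229204 = 362074049; y_6 = 15·3229204 + 4·12082575 = 96768360.
  From (x_6, y_6) = (362074049, 96768360): x_7 = 15·362074049 + 14·4·96768360 = 10850138895; y_7 = 15·96768360 + 4·362074049 = 2899821596.
Step 3: Verify x_7² - 14·y_7² = 117725514040791821025 - 117725514040791821024 = 1 (should be 1). ✓

(x_1, y_1) = (15, 4); (x_7, y_7) = (10850138895, 2899821596).


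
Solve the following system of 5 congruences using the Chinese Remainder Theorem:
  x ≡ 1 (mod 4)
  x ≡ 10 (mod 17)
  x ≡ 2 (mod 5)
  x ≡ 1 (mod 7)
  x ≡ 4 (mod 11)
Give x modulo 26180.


Product of moduli M = 4 · 17 · 5 · 7 · 11 = 26180.
Merge one congruence at a time:
  Start: x ≡ 1 (mod 4).
  Combine with x ≡ 10 (mod 17); new modulus lcm = 68.
    Write x = 1 + 4·t and substitute into x ≡ 10 (mod 17): 4·t ≡ 10 − 1 = 9 (mod 17).
    The inverse of 4 mod 17 is 13 (since 4·13 = 52 = 3·17 + 1), so t ≡ 13·9 = 117 ≡ 15 (mod 17).
    Then x = 1 + 4·15 = 61, valid modulo lcm(4, 17) = 68: x ≡ 61 (mod 68).
  Combine with x ≡ 2 (mod 5); new modulus lcm = 340.
    Write x = 61 + 68·t and substitute into x ≡ 2 (mod 5): 68·t ≡ 2 − 61 = -59 (mod 5).
    Reduce coefficients mod 5: 3·t ≡ 1 (mod 5).
    The inverse of 3 mod 5 is 2 (since 3·2 = 6 = 1·5 + 1), so t ≡ 2·1 = 2 ≡ 2 (mod 5).
    Then x = 61 + 68·2 = 197, valid modulo lcm(68, 5) = 340: x ≡ 197 (mod 340).
  Combine with x ≡ 1 (mod 7); new modulus lcm = 2380.
    Write x = 197 + 340·t and substitute into x ≡ 1 (mod 7): 340·t ≡ 1 − 197 = -196 (mod 7).
    Reduce coefficients mod 7: 4·t ≡ 0 (mod 7).
    The inverse of 4 mod 7 is 2 (since 4·2 = 8 = 1·7 + 1), so t ≡ 2·0 = 0 ≡ 0 (mod 7).
    Then x = 197 + 340·0 = 197, valid modulo lcm(340, 7) = 2380: x ≡ 197 (mod 2380).
  Combine with x ≡ 4 (mod 11); new modulus lcm = 26180.
    Write x = 197 + 2380·t and substitute into x ≡ 4 (mod 11): 2380·t ≡ 4 − 197 = -193 (mod 11).
    Reduce coefficients mod 11: 4·t ≡ 5 (mod 11).
    The inverse of 4 mod 11 is 3 (since 4·3 = 12 = 1·11 + 1), so t ≡ 3·5 = 15 ≡ 4 (mod 11).
    Then x = 197 + 2380·4 = 9717, valid modulo lcm(2380, 11) = 26180: x ≡ 9717 (mod 26180).
Verify against each original: 9717 mod 4 = 1, 9717 mod 17 = 10, 9717 mod 5 = 2, 9717 mod 7 = 1, 9717 mod 11 = 4.

x ≡ 9717 (mod 26180).


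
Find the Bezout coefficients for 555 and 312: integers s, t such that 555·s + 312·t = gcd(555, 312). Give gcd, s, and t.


Euclidean algorithm on (555, 312) — divide until remainder is 0:
  555 = 1 · 312 + 243
  312 = 1 · 243 + 69
  243 = 3 · 69 + 36
  69 = 1 · 36 + 33
  36 = 1 · 33 + 3
  33 = 11 · 3 + 0
gcd(555, 312) = 3.
Track Bezout coefficients alongside the remainders: start with r₀ = 555 = a·1 + b·0 (s = 1, t = 0) and r₁ = 312 = a·0 + b·1 (s = 0, t = 1); each new remainder r_{k+1} = r_{k-1} − q_k·r_k inherits s_{k+1} = s_{k-1} − q_k·s_k, t_{k+1} = t_{k-1} − q_k·t_k, so r_k = a·s_k + b·t_k at every step:
  q = 1: r = 243, s = 1 − 1·0 = 1, t = 0 − 1·1 = -1  (check: 555·1 + 312·(-1) = 243)
  q = 1: r = 69, s = 0 − 1·1 = -1, t = 1 − 1·(-1) = 2  (check: 555·(-1) + 312·2 = 69)
  q = 3: r = 36, s = 1 − 3·(-1) = 4, t = -1 − 3·2 = -7  (check: 555·4 + 312·(-7) = 36)
  q = 1: r = 33, s = -1 − 1·4 = -5, t = 2 − 1·(-7) = 9  (check: 555·(-5) + 312·9 = 33)
  q = 1: r = 3, s = 4 − 1·(-5) = 9, t = -7 − 1·9 = -16  (check: 555·9 + 312·(-16) = 3)
The row with r = 3 (the gcd) gives the Bezout coefficients s = 9, t = -16.
Result: 555 · (9) + 312 · (-16) = 3.

gcd(555, 312) = 3; s = 9, t = -16 (check: 555·9 + 312·(-16) = 3).


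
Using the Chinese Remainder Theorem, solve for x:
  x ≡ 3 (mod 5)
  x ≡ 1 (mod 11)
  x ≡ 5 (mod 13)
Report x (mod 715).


Moduli 5, 11, 13 are pairwise coprime; by CRT there is a unique solution modulo M = 5 · 11 · 13 = 715.
Solve pairwise, accumulating the modulus:
  Start with x ≡ 3 (mod 5).
  Combine with x ≡ 1 (mod 11): since gcd(5, 11) = 1, we get a unique residue mod 55.
    Write x = 3 + 5·t and substitute into x ≡ 1 (mod 11): 5·t ≡ 1 − 3 = -2 (mod 11).
    Reduce coefficients mod 11: 5·t ≡ 9 (mod 11).
    The inverse of 5 mod 11 is 9 (since 5·9 = 45 = 4·11 + 1), so t ≡ 9·9 = 81 ≡ 4 (mod 11).
    Then x = 3 + 5·4 = 23, valid modulo lcm(5, 11) = 55: x ≡ 23 (mod 55).
  Combine with x ≡ 5 (mod 13): since gcd(55, 13) = 1, we get a unique residue mod 715.
    Write x = 23 + 55·t and substitute into x ≡ 5 (mod 13): 55·t ≡ 5 − 23 = -18 (mod 13).
    Reduce coefficients mod 13: 3·t ≡ 8 (mod 13).
    The inverse of 3 mod 13 is 9 (since 3·9 = 27 = 2·13 + 1), so t ≡ 9·8 = 72 ≡ 7 (mod 13).
    Then x = 23 + 55·7 = 408, valid modulo lcm(55, 13) = 715: x ≡ 408 (mod 715).
Verify: 408 mod 5 = 3 ✓, 408 mod 11 = 1 ✓, 408 mod 13 = 5 ✓.

x ≡ 408 (mod 715).


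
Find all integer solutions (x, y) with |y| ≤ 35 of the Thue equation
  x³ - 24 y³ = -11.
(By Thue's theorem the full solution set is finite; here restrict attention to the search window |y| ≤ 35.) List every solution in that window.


The equation is x³ - 24y³ = -11. For fixed y, x³ = 24·y³ − 11, so a solution requires the RHS to be a perfect cube.
Strategy: iterate y from -35 to 35, compute RHS = 24·y³ − 11, and check whether it is a (positive or negative) perfect cube.
Check small values of y:
  y = 0: RHS = -11 is not a perfect cube.
  y = 1: RHS = 13 is not a perfect cube.
  y = -1: RHS = -35 is not a perfect cube.
  y = 2: RHS = 181 is not a perfect cube.
  y = -2: RHS = -203 is not a perfect cube.
  y = 3: RHS = 637 is not a perfect cube.
  y = -3: RHS = -659 is not a perfect cube.
Continuing the search up to |y| = 35 finds no solutions either.
No (x, y) in the scanned range satisfies the equation.

No integer solutions with |y| ≤ 35.


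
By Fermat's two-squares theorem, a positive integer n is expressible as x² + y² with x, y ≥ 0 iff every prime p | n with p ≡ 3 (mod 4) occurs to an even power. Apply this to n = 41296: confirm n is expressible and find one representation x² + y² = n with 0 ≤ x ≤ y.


Step 1: Factor n = 41296 = 2^4 · 29 · 89.
Step 2: Check the mod-4 condition on each prime factor: 2 = 2 (special); 29 ≡ 1 (mod 4), exponent 1; 89 ≡ 1 (mod 4), exponent 1.
All primes ≡ 3 (mod 4) appear to even exponent (or don't appear), so by the two-squares theorem n IS expressible as a sum of two squares.
Step 3: Build a representation. Group n = k² · m with k = 4 and m = 29 · 89 = 2581 (a product of primes ≡ 1 (mod 4)); a representation of m scales to one of n via (k·x)² + (k·y)² = k²(x² + y²). Each prime p ≡ 1 (mod 4) is itself a sum of two squares; find a² by testing p − a² for a perfect square:
  29: 29 − 1² = 28, 29 − 2² = 25 = 5² ⇒ 29 = 2² + 5².
  89: 89 − 1² = 88, 89 − 2² = 85, 89 − 3² = 80, 89 − 4² = 73, 89 − 5² = 64 = 8² ⇒ 89 = 5² + 8².
  Combine using the Brahmagupta–Fibonacci identity (a² + b²)(c² + d²) = (ac − bd)² + (ad + bc)² = (ac + bd)² + (ad − bc)²:
  29 · 89 = 2581: from (2² + 5²)(5² + 8²), take (2·5 − 5·8, 2·8 + 5·5) = (10 − 40, 16 + 25) = (-30, 41); dropping signs (only squares matter) gives (30, 41); check 30² + 41² = 900 + 1681 = 2581 ✓.
  Scale by k = 4: (4·30, 4·41) = (120, 164).
Step 4: Order so x ≤ y and verify: 120² + 164² = 14400 + 26896 = 41296 = n. ✓

n = 41296 = 120² + 164² (one valid representation with x ≤ y).


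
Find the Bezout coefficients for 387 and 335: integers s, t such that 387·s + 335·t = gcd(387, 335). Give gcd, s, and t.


Euclidean algorithm on (387, 335) — divide until remainder is 0:
  387 = 1 · 335 + 52
  335 = 6 · 52 + 23
  52 = 2 · 23 + 6
  23 = 3 · 6 + 5
  6 = 1 · 5 + 1
  5 = 5 · 1 + 0
gcd(387, 335) = 1.
Track Bezout coefficients alongside the remainders: start with r₀ = 387 = a·1 + b·0 (s = 1, t = 0) and r₁ = 335 = a·0 + b·1 (s = 0, t = 1); each new remainder r_{k+1} = r_{k-1} − q_k·r_k inherits s_{k+1} = s_{k-1} − q_k·s_k, t_{k+1} = t_{k-1} − q_k·t_k, so r_k = a·s_k + b·t_k at every step:
  q = 1: r = 52, s = 1 − 1·0 = 1, t = 0 − 1·1 = -1  (check: 387·1 + 335·(-1) = 52)
  q = 6: r = 23, s = 0 − 6·1 = -6, t = 1 − 6·(-1) = 7  (check: 387·(-6) + 335·7 = 23)
  q = 2: r = 6, s = 1 − 2·(-6) = 13, t = -1 − 2·7 = -15  (check: 387·13 + 335·(-15) = 6)
  q = 3: r = 5, s = -6 − 3·13 = -45, t = 7 − 3·(-15) = 52  (check: 387·(-45) + 335·52 = 5)
  q = 1: r = 1, s = 13 − 1·(-45) = 58, t = -15 − 1·52 = -67  (check: 387·58 + 335·(-67) = 1)
The row with r = 1 (the gcd) gives the Bezout coefficients s = 58, t = -67.
Result: 387 · (58) + 335 · (-67) = 1.

gcd(387, 335) = 1; s = 58, t = -67 (check: 387·58 + 335·(-67) = 1).


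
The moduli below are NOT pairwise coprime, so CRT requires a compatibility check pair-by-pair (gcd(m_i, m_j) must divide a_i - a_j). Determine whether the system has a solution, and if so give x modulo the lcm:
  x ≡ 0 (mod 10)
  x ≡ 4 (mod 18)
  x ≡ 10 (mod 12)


Moduli 10, 18, 12 are not pairwise coprime, so CRT works modulo lcm(m_i) when all pairwise compatibility conditions hold.
Pairwise compatibility: gcd(m_i, m_j) must divide a_i - a_j for every pair.
Merge one congruence at a time:
  Start: x ≡ 0 (mod 10).
  Combine with x ≡ 4 (mod 18): gcd(10, 18) = 2; 4 - 0 = 4, which IS divisible by 2, so compatible.
    Write x = 0 + 10·t and substitute into x ≡ 4 (mod 18): 10·t ≡ 4 − 0 = 4 (mod 18).
    Divide the congruence (and modulus) by g = 2: 5·t ≡ 2 (mod 9).
    The inverse of 5 mod 9 is 2 (since 5·2 = 10 = 1·9 + 1), so t ≡ 2·2 = 4 ≡ 4 (mod 9).
    Then x = 0 + 10·4 = 40, valid modulo lcm(10, 18) = 90: x ≡ 40 (mod 90).
  Combine with x ≡ 10 (mod 12): gcd(90, 12) = 6; 10 - 40 = -30, which IS divisible by 6, so compatible.
    Write x = 40 + 90·t and substitute into x ≡ 10 (mod 12): 90·t ≡ 10 − 40 = -30 (mod 12).
    Divide the congruence (and modulus) by g = 6: 15·t ≡ -5 (mod 2).
    Reduce coefficients mod 2: 1·t ≡ 1 (mod 2).
    So t ≡ 1 (mod 2).
    Then x = 40 + 90·1 = 130, valid modulo lcm(90, 12) = 180: x ≡ 130 (mod 180).
Verify: 130 mod 10 = 0, 130 mod 18 = 4, 130 mod 12 = 10.

x ≡ 130 (mod 180).


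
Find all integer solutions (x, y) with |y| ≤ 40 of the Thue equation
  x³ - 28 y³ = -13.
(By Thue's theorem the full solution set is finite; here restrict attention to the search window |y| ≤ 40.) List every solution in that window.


The equation is x³ - 28y³ = -13. For fixed y, x³ = 28·y³ − 13, so a solution requires the RHS to be a perfect cube.
Strategy: iterate y from -40 to 40, compute RHS = 28·y³ − 13, and check whether it is a (positive or negative) perfect cube.
Check small values of y:
  y = 0: RHS = -13 is not a perfect cube.
  y = 1: RHS = 15 is not a perfect cube.
  y = -1: RHS = -41 is not a perfect cube.
  y = 2: RHS = 211 is not a perfect cube.
  y = -2: RHS = -237 is not a perfect cube.
  y = 3: RHS = 743 is not a perfect cube.
  y = -3: RHS = -769 is not a perfect cube.
Continuing the search up to |y| = 40 finds no solutions either.
No (x, y) in the scanned range satisfies the equation.

No integer solutions with |y| ≤ 40.


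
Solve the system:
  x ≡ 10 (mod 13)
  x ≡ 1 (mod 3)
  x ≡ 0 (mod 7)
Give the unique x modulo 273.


Moduli 13, 3, 7 are pairwise coprime; by CRT there is a unique solution modulo M = 13 · 3 · 7 = 273.
Solve pairwise, accumulating the modulus:
  Start with x ≡ 10 (mod 13).
  Combine with x ≡ 1 (mod 3): since gcd(13, 3) = 1, we get a unique residue mod 39.
    Write x = 10 + 13·t and substitute into x ≡ 1 (mod 3): 13·t ≡ 1 − 10 = -9 (mod 3).
    Reduce coefficients mod 3: 1·t ≡ 0 (mod 3).
    So t ≡ 0 (mod 3).
    Then x = 10 + 13·0 = 10, valid modulo lcm(13, 3) = 39: x ≡ 10 (mod 39).
  Combine with x ≡ 0 (mod 7): since gcd(39, 7) = 1, we get a unique residue mod 273.
    Write x = 10 + 39·t and substitute into x ≡ 0 (mod 7): 39·t ≡ 0 − 10 = -10 (mod 7).
    Reduce coefficients mod 7: 4·t ≡ 4 (mod 7).
    The inverse of 4 mod 7 is 2 (since 4·2 = 8 = 1·7 + 1), so t ≡ 2·4 = 8 ≡ 1 (mod 7).
    Then x = 10 + 39·1 = 49, valid modulo lcm(39, 7) = 273: x ≡ 49 (mod 273).
Verify: 49 mod 13 = 10 ✓, 49 mod 3 = 1 ✓, 49 mod 7 = 0 ✓.

x ≡ 49 (mod 273).


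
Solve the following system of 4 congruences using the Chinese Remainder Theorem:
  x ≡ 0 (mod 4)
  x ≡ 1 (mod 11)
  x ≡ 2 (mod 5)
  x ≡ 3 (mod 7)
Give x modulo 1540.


Product of moduli M = 4 · 11 · 5 · 7 = 1540.
Merge one congruence at a time:
  Start: x ≡ 0 (mod 4).
  Combine with x ≡ 1 (mod 11); new modulus lcm = 44.
    Write x = 0 + 4·t and substitute into x ≡ 1 (mod 11): 4·t ≡ 1 − 0 = 1 (mod 11).
    The inverse of 4 mod 11 is 3 (since 4·3 = 12 = 1·11 + 1), so t ≡ 3·1 = 3 ≡ 3 (mod 11).
    Then x = 0 + 4·3 = 12, valid modulo lcm(4, 11) = 44: x ≡ 12 (mod 44).
  Combine with x ≡ 2 (mod 5); new modulus lcm = 220.
    Write x = 12 + 44·t and substitute into x ≡ 2 (mod 5): 44·t ≡ 2 − 12 = -10 (mod 5).
    Reduce coefficients mod 5: 4·t ≡ 0 (mod 5).
    The inverse of 4 mod 5 is 4 (since 4·4 = 16 = 3·5 + 1), so t ≡ 4·0 = 0 ≡ 0 (mod 5).
    Then x = 12 + 44·0 = 12, valid modulo lcm(44, 5) = 220: x ≡ 12 (mod 220).
  Combine with x ≡ 3 (mod 7); new modulus lcm = 1540.
    Write x = 12 + 220·t and substitute into x ≡ 3 (mod 7): 220·t ≡ 3 − 12 = -9 (mod 7).
    Reduce coefficients mod 7: 3·t ≡ 5 (mod 7).
    The inverse of 3 mod 7 is 5 (since 3·5 = 15 = 2·7 + 1), so t ≡ 5·5 = 25 ≡ 4 (mod 7).
    Then x = 12 + 220·4 = 892, valid modulo lcm(220, 7) = 1540: x ≡ 892 (mod 1540).
Verify against each original: 892 mod 4 = 0, 892 mod 11 = 1, 892 mod 5 = 2, 892 mod 7 = 3.

x ≡ 892 (mod 1540).


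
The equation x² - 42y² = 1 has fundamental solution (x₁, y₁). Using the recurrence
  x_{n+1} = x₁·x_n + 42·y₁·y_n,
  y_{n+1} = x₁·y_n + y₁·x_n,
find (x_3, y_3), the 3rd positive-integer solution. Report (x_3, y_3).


Step 1: Find the fundamental solution (x₁, y₁) of x² - 42y² = 1.
  Expand √42 as a continued fraction. a₀ = ⌊√42⌋ = 6; iterate m_{k+1} = d_k·a_k − m_k, d_{k+1} = (42 − m_{k+1}²)/d_k, a_{k+1} = ⌊(a₀ + m_{k+1})/d_{k+1}⌋ (starting m₀ = 0, d₀ = 1), with convergents p_k = a_k·p_{k-1} + p_{k-2}, q_k = a_k·q_{k-1} + q_{k-2} (p₋₁ = 1, q₋₁ = 0):
  k = 0: a₀ = 6; p₀/q₀ = 6/1; p₀² − 42·q₀² = 36 − 42 = -6.
  k = 1: m = 6, d = 6, a = ⌊(6 + 6)/6⌋ = 2; p/q = (2·6 + 1)/(2·1 + 0) = 13/2; p² − 42·q² = 169 − 168 = 1.
  The first convergent with p² − 42·q² = 1 gives the fundamental solution (x₁, y₁) = (13, 2).
Step 2: Apply the recurrence (x_{n+1}, y_{n+1}) = (x₁x_n + 42y₁y_n, x₁y_n + y₁x_n) repeatedly.
  From (x_1, y_1) = (13, 2): x_2 = 13·13 + 42·2·2 = 337; y_2 = 13·2 + 2·13 = 52.
  From (x_2, y_2) = (337, 52): x_3 = 13·337 + 42·2·52 = 8749; y_3 = 13·52 + 2·337 = 1350.
Step 3: Verify x_3² - 42·y_3² = 76545001 - 76545000 = 1 (should be 1). ✓

(x_1, y_1) = (13, 2); (x_3, y_3) = (8749, 1350).


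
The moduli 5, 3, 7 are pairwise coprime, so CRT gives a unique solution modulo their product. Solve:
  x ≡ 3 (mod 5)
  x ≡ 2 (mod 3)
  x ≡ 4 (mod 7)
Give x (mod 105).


Moduli 5, 3, 7 are pairwise coprime; by CRT there is a unique solution modulo M = 5 · 3 · 7 = 105.
Solve pairwise, accumulating the modulus:
  Start with x ≡ 3 (mod 5).
  Combine with x ≡ 2 (mod 3): since gcd(5, 3) = 1, we get a unique residue mod 15.
    Write x = 3 + 5·t and substitute into x ≡ 2 (mod 3): 5·t ≡ 2 − 3 = -1 (mod 3).
    Reduce coefficients mod 3: 2·t ≡ 2 (mod 3).
    The inverse of 2 mod 3 is 2 (since 2·2 = 4 = 1·3 + 1), so t ≡ 2·2 = 4 ≡ 1 (mod 3).
    Then x = 3 + 5·1 = 8, valid modulo lcm(5, 3) = 15: x ≡ 8 (mod 15).
  Combine with x ≡ 4 (mod 7): since gcd(15, 7) = 1, we get a unique residue mod 105.
    Write x = 8 + 15·t and substitute into x ≡ 4 (mod 7): 15·t ≡ 4 − 8 = -4 (mod 7).
    Reduce coefficients mod 7: 1·t ≡ 3 (mod 7).
    So t ≡ 3 (mod 7).
    Then x = 8 + 15·3 = 53, valid modulo lcm(15, 7) = 105: x ≡ 53 (mod 105).
Verify: 53 mod 5 = 3 ✓, 53 mod 3 = 2 ✓, 53 mod 7 = 4 ✓.

x ≡ 53 (mod 105).


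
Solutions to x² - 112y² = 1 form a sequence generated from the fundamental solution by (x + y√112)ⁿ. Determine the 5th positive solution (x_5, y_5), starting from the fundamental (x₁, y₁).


Step 1: Find the fundamental solution (x₁, y₁) of x² - 112y² = 1.
  Expand √112 as a continued fraction. a₀ = ⌊√112⌋ = 10; iterate m_{k+1} = d_k·a_k − m_k, d_{k+1} = (112 − m_{k+1}²)/d_k, a_{k+1} = ⌊(a₀ + m_{k+1})/d_{k+1}⌋ (starting m₀ = 0, d₀ = 1), with convergents p_k = a_k·p_{k-1} + p_{k-2}, q_k = a_k·q_{k-1} + q_{k-2} (p₋₁ = 1, q₋₁ = 0):
  k = 0: a₀ = 10; p₀/q₀ = 10/1; p₀² − 112·q₀² = 100 − 112 = -12.
  k = 1: m = 10, d = 12, a = ⌊(10 + 10)/12⌋ = 1; p/q = (1·10 + 1)/(1·1 + 0) = 11/1; p² − 112·q² = 121 − 112 = 9.
  k = 2: m = 2, d = 9, a = ⌊(10 + 2)/9⌋ = 1; p/q = (1·11 + 10)/(1·1 + 1) = 21/2; p² − 112·q² = 441 − 448 = -7.
  k = 3: m = 7, d = 7, a = ⌊(10 + 7)/7⌋ = 2; p/q = (2·21 + 11)/(2·2 + 1) = 53/5; p² − 112·q² = 2809 − 2800 = 9.
  k = 4: m = 7, d = 9, a = ⌊(10 + 7)/9⌋ = 1; p/q = (1·53 + 21)/(1·5 + 2) = 74/7; p² − 112·q² = 5476 − 5488 = -12.
  k = 5: m = 2, d = 12, a = ⌊(10 + 2)/12⌋ = 1; p/q = (1·74 + 53)/(1·7 + 5) = 127/12; p² − 112·q² = 16129 − 16128 = 1.
  The first convergent with p² − 112·q² = 1 gives the fundamental solution (x₁, y₁) = (127, 12).
Step 2: Apply the recurrence (x_{n+1}, y_{n+1}) = (x₁x_n + 112y₁y_n, x₁y_n + y₁x_n) repeatedly.
  From (x_1, y_1) = (127, 12): x_2 = 127·127 + 112·12·12 = 32257; y_2 = 127·12 + 12·127 = 3048.
  From (x_2, y_2) = (32257, 3048): x_3 = 127·32257 + 112·12·3048 = 8193151; y_3 = 127·3048 + 12·32257 = 774180.
  From (x_3, y_3) = (8193151, 774180): x_4 = 127·8193151 + 112·12·774180 = 2081028097; y_4 = 127·774180 + 12·8193151 = 196638672.
  From (x_4, y_4) = (2081028097, 196638672): x_5 = 127·2081028097 + 112·12·196638672 = 528572943487; y_5 = 127·196638672 + 12·2081028097 = 49945448508.
Step 3: Verify x_5² - 112·y_5² = 279389356586511295719169 - 279389356586511295719168 = 1 (should be 1). ✓

(x_1, y_1) = (127, 12); (x_5, y_5) = (528572943487, 49945448508).


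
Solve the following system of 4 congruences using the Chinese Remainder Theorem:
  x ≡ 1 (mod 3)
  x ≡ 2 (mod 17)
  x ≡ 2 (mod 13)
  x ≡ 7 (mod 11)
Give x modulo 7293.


Product of moduli M = 3 · 17 · 13 · 11 = 7293.
Merge one congruence at a time:
  Start: x ≡ 1 (mod 3).
  Combine with x ≡ 2 (mod 17); new modulus lcm = 51.
    Write x = 1 + 3·t and substitute into x ≡ 2 (mod 17): 3·t ≡ 2 − 1 = 1 (mod 17).
    The inverse of 3 mod 17 is 6 (since 3·6 = 18 = 1·17 + 1), so t ≡ 6·1 = 6 ≡ 6 (mod 17).
    Then x = 1 + 3·6 = 19, valid modulo lcm(3, 17) = 51: x ≡ 19 (mod 51).
  Combine with x ≡ 2 (mod 13); new modulus lcm = 663.
    Write x = 19 + 51·t and substitute into x ≡ 2 (mod 13): 51·t ≡ 2 − 19 = -17 (mod 13).
    Reduce coefficients mod 13: 12·t ≡ 9 (mod 13).
    The inverse of 12 mod 13 is 12 (since 12·12 = 144 = 11·13 + 1), so t ≡ 12·9 = 108 ≡ 4 (mod 13).
    Then x = 19 + 51·4 = 223, valid modulo lcm(51, 13) = 663: x ≡ 223 (mod 663).
  Combine with x ≡ 7 (mod 11); new modulus lcm = 7293.
    Write x = 223 + 663·t and substitute into x ≡ 7 (mod 11): 663·t ≡ 7 − 223 = -216 (mod 11).
    Reduce coefficients mod 11: 3·t ≡ 4 (mod 11).
    The inverse of 3 mod 11 is 4 (since 3·4 = 12 = 1·11 + 1), so t ≡ 4·4 = 16 ≡ 5 (mod 11).
    Then x = 223 + 663·5 = 3538, valid modulo lcm(663, 11) = 7293: x ≡ 3538 (mod 7293).
Verify against each original: 3538 mod 3 = 1, 3538 mod 17 = 2, 3538 mod 13 = 2, 3538 mod 11 = 7.

x ≡ 3538 (mod 7293).


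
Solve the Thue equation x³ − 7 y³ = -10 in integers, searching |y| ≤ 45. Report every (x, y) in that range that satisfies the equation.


The equation is x³ - 7y³ = -10. For fixed y, x³ = 7·y³ − 10, so a solution requires the RHS to be a perfect cube.
Strategy: iterate y from -45 to 45, compute RHS = 7·y³ − 10, and check whether it is a (positive or negative) perfect cube.
Check small values of y:
  y = 0: RHS = -10 is not a perfect cube.
  y = 1: RHS = -3 is not a perfect cube.
  y = -1: RHS = -17 is not a perfect cube.
  y = 2: RHS = 46 is not a perfect cube.
  y = -2: RHS = -66 is not a perfect cube.
  y = 3: RHS = 179 is not a perfect cube.
  y = -3: RHS = -199 is not a perfect cube.
Continuing the search up to |y| = 45 finds no solutions either.
No (x, y) in the scanned range satisfies the equation.

No integer solutions with |y| ≤ 45.


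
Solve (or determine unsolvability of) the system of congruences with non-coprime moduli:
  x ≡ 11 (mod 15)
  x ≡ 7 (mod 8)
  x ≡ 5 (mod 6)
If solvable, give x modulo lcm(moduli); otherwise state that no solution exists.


Moduli 15, 8, 6 are not pairwise coprime, so CRT works modulo lcm(m_i) when all pairwise compatibility conditions hold.
Pairwise compatibility: gcd(m_i, m_j) must divide a_i - a_j for every pair.
Merge one congruence at a time:
  Start: x ≡ 11 (mod 15).
  Combine with x ≡ 7 (mod 8): gcd(15, 8) = 1; 7 - 11 = -4, which IS divisible by 1, so compatible.
    Write x = 11 + 15·t and substitute into x ≡ 7 (mod 8): 15·t ≡ 7 − 11 = -4 (mod 8).
    Reduce coefficients mod 8: 7·t ≡ 4 (mod 8).
    The inverse of 7 mod 8 is 7 (since 7·7 = 49 = 6·8 + 1), so t ≡ 7·4 = 28 ≡ 4 (mod 8).
    Then x = 11 + 15·4 = 71, valid modulo lcm(15, 8) = 120: x ≡ 71 (mod 120).
  Combine with x ≡ 5 (mod 6): gcd(120, 6) = 6; 5 - 71 = -66, which IS divisible by 6, so compatible.
    Write x = 71 + 120·t and substitute into x ≡ 5 (mod 6): 120·t ≡ 5 − 71 = -66 (mod 6).
    Divide the congruence (and modulus) by g = 6: 20·t ≡ -11 (mod 1).
    Modulo 1 every t works; take t = 0.
    Then x = 71 + 120·0 = 71, valid modulo lcm(120, 6) = 120: x ≡ 71 (mod 120).
Verify: 71 mod 15 = 11, 71 mod 8 = 7, 71 mod 6 = 5.

x ≡ 71 (mod 120).


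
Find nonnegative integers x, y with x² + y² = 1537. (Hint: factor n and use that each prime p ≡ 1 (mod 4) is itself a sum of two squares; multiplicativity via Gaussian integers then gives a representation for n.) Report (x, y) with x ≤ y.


Step 1: Factor n = 1537 = 29 · 53.
Step 2: Check the mod-4 condition on each prime factor: 29 ≡ 1 (mod 4), exponent 1; 53 ≡ 1 (mod 4), exponent 1.
All primes ≡ 3 (mod 4) appear to even exponent (or don't appear), so by the two-squares theorem n IS expressible as a sum of two squares.
Step 3: Build a representation. Here n = 29 · 53 is a product of primes ≡ 1 (mod 4). Each prime p ≡ 1 (mod 4) is itself a sum of two squares; find a² by testing p − a² for a perfect square:
  29: 29 − 1² = 28, 29 − 2² = 25 = 5² ⇒ 29 = 2² + 5².
  53: 53 − 1² = 52, 53 − 2² = 49 = 7² ⇒ 53 = 2² + 7².
  Combine using the Brahmagupta–Fibonacci identity (a² + b²)(c² + d²) = (ac − bd)² + (ad + bc)² = (ac + bd)² + (ad − bc)²:
  29 · 53 = 1537: from (2² + 5²)(2² + 7²), take (2·2 − 5·7, 2·7 + 5·2) = (4 − 35, 14 + 10) = (-31, 24); dropping signs (only squares matter) gives (31, 24); check 31² + 24² = 961 + 576 = 1537 ✓.
Step 4: Order so x ≤ y and verify: 24² + 31² = 576 + 961 = 1537 = n. ✓

n = 1537 = 24² + 31² (one valid representation with x ≤ y).


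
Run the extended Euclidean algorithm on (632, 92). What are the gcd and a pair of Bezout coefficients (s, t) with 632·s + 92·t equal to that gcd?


Euclidean algorithm on (632, 92) — divide until remainder is 0:
  632 = 6 · 92 + 80
  92 = 1 · 80 + 12
  80 = 6 · 12 + 8
  12 = 1 · 8 + 4
  8 = 2 · 4 + 0
gcd(632, 92) = 4.
Track Bezout coefficients alongside the remainders: start with r₀ = 632 = a·1 + b·0 (s = 1, t = 0) and r₁ = 92 = a·0 + b·1 (s = 0, t = 1); each new remainder r_{k+1} = r_{k-1} − q_k·r_k inherits s_{k+1} = s_{k-1} − q_k·s_k, t_{k+1} = t_{k-1} − q_k·t_k, so r_k = a·s_k + b·t_k at every step:
  q = 6: r = 80, s = 1 − 6·0 = 1, t = 0 − 6·1 = -6  (check: 632·1 + 92·(-6) = 80)
  q = 1: r = 12, s = 0 − 1·1 = -1, t = 1 − 1·(-6) = 7  (check: 632·(-1) + 92·7 = 12)
  q = 6: r = 8, s = 1 − 6·(-1) = 7, t = -6 − 6·7 = -48  (check: 632·7 + 92·(-48) = 8)
  q = 1: r = 4, s = -1 − 1·7 = -8, t = 7 − 1·(-48) = 55  (check: 632·(-8) + 92·55 = 4)
The row with r = 4 (the gcd) gives the Bezout coefficients s = -8, t = 55.
Result: 632 · (-8) + 92 · (55) = 4.

gcd(632, 92) = 4; s = -8, t = 55 (check: 632·(-8) + 92·55 = 4).


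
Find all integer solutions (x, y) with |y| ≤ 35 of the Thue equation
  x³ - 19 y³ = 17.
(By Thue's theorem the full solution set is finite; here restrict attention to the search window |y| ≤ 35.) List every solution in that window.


The equation is x³ - 19y³ = 17. For fixed y, x³ = 19·y³ + 17, so a solution requires the RHS to be a perfect cube.
Strategy: iterate y from -35 to 35, compute RHS = 19·y³ + 17, and check whether it is a (positive or negative) perfect cube.
Check small values of y:
  y = 0: RHS = 17 is not a perfect cube.
  y = 1: RHS = 36 is not a perfect cube.
  y = -1: RHS = -2 is not a perfect cube.
  y = 2: RHS = 169 is not a perfect cube.
  y = -2: RHS = -135 is not a perfect cube.
  y = 3: RHS = 530 is not a perfect cube.
  y = -3: RHS = -496 is not a perfect cube.
Continuing the search up to |y| = 35 finds no solutions either.
No (x, y) in the scanned range satisfies the equation.

No integer solutions with |y| ≤ 35.


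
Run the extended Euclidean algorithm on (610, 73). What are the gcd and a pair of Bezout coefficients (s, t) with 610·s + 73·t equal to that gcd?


Euclidean algorithm on (610, 73) — divide until remainder is 0:
  610 = 8 · 73 + 26
  73 = 2 · 26 + 21
  26 = 1 · 21 + 5
  21 = 4 · 5 + 1
  5 = 5 · 1 + 0
gcd(610, 73) = 1.
Track Bezout coefficients alongside the remainders: start with r₀ = 610 = a·1 + b·0 (s = 1, t = 0) and r₁ = 73 = a·0 + b·1 (s = 0, t = 1); each new remainder r_{k+1} = r_{k-1} − q_k·r_k inherits s_{k+1} = s_{k-1} − q_k·s_k, t_{k+1} = t_{k-1} − q_k·t_k, so r_k = a·s_k + b·t_k at every step:
  q = 8: r = 26, s = 1 − 8·0 = 1, t = 0 − 8·1 = -8  (check: 610·1 + 73·(-8) = 26)
  q = 2: r = 21, s = 0 − 2·1 = -2, t = 1 − 2·(-8) = 17  (check: 610·(-2) + 73·17 = 21)
  q = 1: r = 5, s = 1 − 1·(-2) = 3, t = -8 − 1·17 = -25  (check: 610·3 + 73·(-25) = 5)
  q = 4: r = 1, s = -2 − 4·3 = -14, t = 17 − 4·(-25) = 117  (check: 610·(-14) + 73·117 = 1)
The row with r = 1 (the gcd) gives the Bezout coefficients s = -14, t = 117.
Result: 610 · (-14) + 73 · (117) = 1.

gcd(610, 73) = 1; s = -14, t = 117 (check: 610·(-14) + 73·117 = 1).


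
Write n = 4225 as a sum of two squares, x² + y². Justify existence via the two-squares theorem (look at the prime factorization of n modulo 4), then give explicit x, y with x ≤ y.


Step 1: Factor n = 4225 = 5^2 · 13^2.
Step 2: Check the mod-4 condition on each prime factor: 5 ≡ 1 (mod 4), exponent 2; 13 ≡ 1 (mod 4), exponent 2.
All primes ≡ 3 (mod 4) appear to even exponent (or don't appear), so by the two-squares theorem n IS expressible as a sum of two squares.
Step 3: Build a representation. Group n = k² · m with k = 5 and m = 13 · 13 = 169 (a product of primes ≡ 1 (mod 4)); a representation of m scales to one of n via (k·x)² + (k·y)² = k²(x² + y²). Each prime p ≡ 1 (mod 4) is itself a sum of two squares; find a² by testing p − a² for a perfect square:
  13: 13 − 1² = 12, 13 − 2² = 9 = 3² ⇒ 13 = 2² + 3².
  Combine using the Brahmagupta–Fibonacci identity (a² + b²)(c² + d²) = (ac − bd)² + (ad + bc)² = (ac + bd)² + (ad − bc)²:
  13 · 13 = 169: from (2² + 3²)(2² + 3²), take (2·2 − 3·3, 2·3 + 3·2) = (4 − 9, 6 + 6) = (-5, 12); dropping signs (only squares matter) gives (5, 12); check 5² + 12² = 25 + 144 = 169 ✓.
  Scale by k = 5: (5·5, 5·12) = (25, 60).
Step 4: Order so x ≤ y and verify: 25² + 60² = 625 + 3600 = 4225 = n. ✓

n = 4225 = 25² + 60² (one valid representation with x ≤ y).
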